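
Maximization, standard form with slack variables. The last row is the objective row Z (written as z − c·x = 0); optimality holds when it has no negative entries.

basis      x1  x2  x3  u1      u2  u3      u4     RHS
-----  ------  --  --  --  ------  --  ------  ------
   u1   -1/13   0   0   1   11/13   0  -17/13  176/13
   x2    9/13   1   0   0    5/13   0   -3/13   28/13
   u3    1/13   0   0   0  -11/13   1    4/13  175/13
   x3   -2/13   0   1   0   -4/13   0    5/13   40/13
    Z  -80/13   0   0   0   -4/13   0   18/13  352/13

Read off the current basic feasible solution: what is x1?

0

x1 is not in the basis, so in the current basic feasible solution x1 = 0.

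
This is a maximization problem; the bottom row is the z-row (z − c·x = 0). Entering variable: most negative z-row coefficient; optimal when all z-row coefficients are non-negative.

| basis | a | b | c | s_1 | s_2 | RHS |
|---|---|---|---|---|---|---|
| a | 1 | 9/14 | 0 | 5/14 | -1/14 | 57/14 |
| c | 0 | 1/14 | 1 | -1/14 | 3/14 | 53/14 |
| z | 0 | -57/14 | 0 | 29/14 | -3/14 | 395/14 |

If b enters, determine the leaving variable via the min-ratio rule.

a

Column b entries and ratios — a: (57/14)/(9/14) = 19/3; c: (53/14)/(1/14) = 53.
Smallest ratio is 19/3 in the row of a, so a leaves.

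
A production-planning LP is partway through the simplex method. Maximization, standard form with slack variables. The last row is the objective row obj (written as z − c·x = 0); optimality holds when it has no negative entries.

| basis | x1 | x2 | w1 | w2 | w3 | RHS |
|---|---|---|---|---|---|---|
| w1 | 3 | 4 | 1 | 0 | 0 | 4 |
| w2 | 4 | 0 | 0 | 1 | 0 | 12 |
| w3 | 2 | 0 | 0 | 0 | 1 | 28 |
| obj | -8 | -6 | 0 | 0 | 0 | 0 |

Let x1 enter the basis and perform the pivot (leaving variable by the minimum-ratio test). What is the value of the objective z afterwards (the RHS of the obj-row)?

Ratio test on column x1 — row 1: 4/3 = 4/3; row 2: 12/4 = 3; row 3: 28/2 = 14. Minimum is 4/3 at row 1 (w1 leaves); pivot element 3.
Pivot on row 1; the obj-row RHS becomes 0 − (-8)·(4/3) = 32/3.

32/3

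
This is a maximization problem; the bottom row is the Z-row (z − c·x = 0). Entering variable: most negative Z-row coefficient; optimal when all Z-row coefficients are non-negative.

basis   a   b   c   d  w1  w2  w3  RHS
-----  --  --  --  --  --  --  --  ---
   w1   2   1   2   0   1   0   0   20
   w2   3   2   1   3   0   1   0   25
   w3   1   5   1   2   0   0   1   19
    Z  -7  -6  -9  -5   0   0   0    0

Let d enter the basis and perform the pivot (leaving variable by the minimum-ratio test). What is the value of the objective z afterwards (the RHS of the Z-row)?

Ratio test on column d — row 1: entry 0 ≤ 0; row 2: 25/3 = 25/3; row 3: 19/2 = 19/2. Minimum is 25/3 at row 2 (w2 leaves); pivot element 3.
Pivot on row 2; the Z-row RHS becomes 0 − (-5)·(25/3) = 125/3.

125/3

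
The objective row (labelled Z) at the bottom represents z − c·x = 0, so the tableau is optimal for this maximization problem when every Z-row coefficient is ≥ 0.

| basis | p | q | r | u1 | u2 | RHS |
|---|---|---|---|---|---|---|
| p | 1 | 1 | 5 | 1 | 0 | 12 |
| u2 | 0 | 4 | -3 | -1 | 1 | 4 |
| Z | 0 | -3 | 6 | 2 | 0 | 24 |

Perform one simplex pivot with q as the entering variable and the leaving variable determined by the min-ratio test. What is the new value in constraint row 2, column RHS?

1

Ratio test on column q — row 1: 12/1 = 12; row 2: 4/4 = 1. Minimum is 1 at row 2 (u2 leaves); pivot element 4.
Divide row 2 by 4; eliminate column q from the other rows.
In the new row 2, the RHS entry is the old entry divided by the pivot: 4/4 = 1.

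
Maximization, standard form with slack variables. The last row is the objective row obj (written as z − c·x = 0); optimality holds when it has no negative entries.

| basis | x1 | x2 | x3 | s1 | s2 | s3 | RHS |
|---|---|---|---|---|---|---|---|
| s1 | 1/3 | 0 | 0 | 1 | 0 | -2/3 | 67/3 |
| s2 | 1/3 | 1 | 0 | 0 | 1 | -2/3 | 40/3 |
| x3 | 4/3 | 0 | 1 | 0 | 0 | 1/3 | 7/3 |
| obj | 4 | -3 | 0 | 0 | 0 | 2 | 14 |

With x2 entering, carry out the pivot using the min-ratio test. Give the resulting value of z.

Ratio test on column x2 — row 1: entry 0 ≤ 0; row 2: (40/3)/1 = 40/3; row 3: entry 0 ≤ 0. Minimum is 40/3 at row 2 (s2 leaves); pivot element 1.
Pivot on row 2; the obj-row RHS becomes 14 − (-3)·(40/3) = 54.

54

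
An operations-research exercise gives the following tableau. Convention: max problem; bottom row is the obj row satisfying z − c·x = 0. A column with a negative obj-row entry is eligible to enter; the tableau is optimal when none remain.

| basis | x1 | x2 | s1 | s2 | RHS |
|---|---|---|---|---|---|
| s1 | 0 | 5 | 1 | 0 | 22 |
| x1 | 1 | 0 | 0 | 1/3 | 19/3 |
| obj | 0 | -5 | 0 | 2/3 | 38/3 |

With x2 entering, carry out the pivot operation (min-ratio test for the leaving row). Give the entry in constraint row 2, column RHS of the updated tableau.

Ratio test on column x2 — row 1: 22/5 = 22/5; row 2: entry 0 ≤ 0. Minimum is 22/5 at row 1 (s1 leaves); pivot element 5.
Divide row 1 by 5; eliminate column x2 from the other rows.
Row 2 update in column RHS: 19/3 − 0·(22/5) = 19/3.

19/3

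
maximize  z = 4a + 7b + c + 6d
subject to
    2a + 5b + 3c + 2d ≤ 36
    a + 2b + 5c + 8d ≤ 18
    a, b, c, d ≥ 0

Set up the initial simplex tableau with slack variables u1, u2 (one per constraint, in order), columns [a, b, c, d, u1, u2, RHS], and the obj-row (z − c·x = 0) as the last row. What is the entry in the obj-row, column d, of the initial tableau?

The obj-row carries the negated objective coefficients: the d entry is -6.

-6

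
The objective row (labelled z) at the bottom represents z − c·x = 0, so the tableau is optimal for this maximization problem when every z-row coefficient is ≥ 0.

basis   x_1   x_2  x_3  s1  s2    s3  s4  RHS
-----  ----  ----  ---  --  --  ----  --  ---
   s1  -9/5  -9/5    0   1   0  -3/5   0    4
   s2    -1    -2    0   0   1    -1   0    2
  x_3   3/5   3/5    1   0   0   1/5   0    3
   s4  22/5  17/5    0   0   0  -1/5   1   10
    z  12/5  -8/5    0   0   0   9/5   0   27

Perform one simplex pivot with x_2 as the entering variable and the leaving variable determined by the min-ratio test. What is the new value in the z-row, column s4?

Ratio test on column x_2 — row 1: entry -9/5 ≤ 0; row 2: entry -2 ≤ 0; row 3: 3/(3/5) = 5; row 4: 10/(17/5) = 50/17. Minimum is 50/17 at row 4 (s4 leaves); pivot element 17/5.
Divide row 4 by 17/5; eliminate column x_2 from the other rows.
z-row update in column s4: 0 − (-8/5)·(5/17) = 8/17.

8/17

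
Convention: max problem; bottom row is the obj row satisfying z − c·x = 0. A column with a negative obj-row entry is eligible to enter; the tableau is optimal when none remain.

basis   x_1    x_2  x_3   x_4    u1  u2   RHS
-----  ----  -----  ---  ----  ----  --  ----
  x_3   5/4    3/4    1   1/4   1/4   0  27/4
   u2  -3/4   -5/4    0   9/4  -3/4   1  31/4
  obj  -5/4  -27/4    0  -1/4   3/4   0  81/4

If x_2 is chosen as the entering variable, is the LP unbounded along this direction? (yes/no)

Column x_2 has positive entries in row(s) 1, so the ratio test bounds it — not unbounded.

no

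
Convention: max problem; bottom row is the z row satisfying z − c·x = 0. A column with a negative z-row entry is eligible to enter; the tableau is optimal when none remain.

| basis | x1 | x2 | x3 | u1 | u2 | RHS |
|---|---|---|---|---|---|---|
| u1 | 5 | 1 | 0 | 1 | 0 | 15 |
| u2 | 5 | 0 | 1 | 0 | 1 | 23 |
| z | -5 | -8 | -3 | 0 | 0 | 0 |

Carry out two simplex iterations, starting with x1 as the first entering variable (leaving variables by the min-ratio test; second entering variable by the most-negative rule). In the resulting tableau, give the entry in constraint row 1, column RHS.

Ratio test on column x1 — row 1: 15/5 = 3; row 2: 23/5 = 23/5. Minimum is 3 at row 1 (u1 leaves); pivot element 5.
Divide row 1 by 5; eliminate column x1 from the other rows.
Second iteration: most negative z-row entry is -7 in column x2, so x2 enters.
Ratio test on column x2 — row 1: 3/(1/5) = 15; row 2: entry -1 ≤ 0. Minimum is 15 at row 1 (x1 leaves); pivot element 1/5.
Divide row 1 by 1/5; eliminate column x2 from the other rows.
After both pivots, the entry at constraint row 1, column RHS is 15.

15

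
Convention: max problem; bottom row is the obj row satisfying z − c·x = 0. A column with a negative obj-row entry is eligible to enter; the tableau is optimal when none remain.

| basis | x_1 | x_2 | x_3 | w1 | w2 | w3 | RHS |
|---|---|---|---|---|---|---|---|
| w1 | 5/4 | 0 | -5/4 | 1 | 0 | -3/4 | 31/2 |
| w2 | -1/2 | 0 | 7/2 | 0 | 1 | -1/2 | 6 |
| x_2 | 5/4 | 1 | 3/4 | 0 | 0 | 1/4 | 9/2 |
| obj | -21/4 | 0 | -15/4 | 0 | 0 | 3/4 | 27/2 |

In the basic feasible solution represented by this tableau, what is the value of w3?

0

w3 is not in the basis, so in the current basic feasible solution w3 = 0.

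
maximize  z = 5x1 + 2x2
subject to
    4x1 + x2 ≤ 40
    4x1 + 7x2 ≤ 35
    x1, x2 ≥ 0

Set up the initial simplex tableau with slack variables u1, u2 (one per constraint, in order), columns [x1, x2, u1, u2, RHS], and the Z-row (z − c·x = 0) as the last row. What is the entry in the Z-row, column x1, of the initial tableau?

The Z-row carries the negated objective coefficients: the x1 entry is -5.

-5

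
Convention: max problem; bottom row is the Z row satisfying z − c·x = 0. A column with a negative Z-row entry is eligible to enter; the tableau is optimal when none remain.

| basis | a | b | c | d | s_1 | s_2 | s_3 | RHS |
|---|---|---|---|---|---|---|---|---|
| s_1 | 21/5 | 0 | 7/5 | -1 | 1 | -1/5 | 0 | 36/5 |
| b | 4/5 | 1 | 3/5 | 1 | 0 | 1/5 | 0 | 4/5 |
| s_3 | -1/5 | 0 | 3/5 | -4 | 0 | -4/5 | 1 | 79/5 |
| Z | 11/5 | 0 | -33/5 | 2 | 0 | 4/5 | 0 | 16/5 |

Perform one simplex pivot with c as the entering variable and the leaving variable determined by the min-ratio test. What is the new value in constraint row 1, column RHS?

Ratio test on column c — row 1: (36/5)/(7/5) = 36/7; row 2: (4/5)/(3/5) = 4/3; row 3: (79/5)/(3/5) = 79/3. Minimum is 4/3 at row 2 (b leaves); pivot element 3/5.
Divide row 2 by 3/5; eliminate column c from the other rows.
Row 1 update in column RHS: 36/5 − (7/5)·(4/3) = 16/3.

16/3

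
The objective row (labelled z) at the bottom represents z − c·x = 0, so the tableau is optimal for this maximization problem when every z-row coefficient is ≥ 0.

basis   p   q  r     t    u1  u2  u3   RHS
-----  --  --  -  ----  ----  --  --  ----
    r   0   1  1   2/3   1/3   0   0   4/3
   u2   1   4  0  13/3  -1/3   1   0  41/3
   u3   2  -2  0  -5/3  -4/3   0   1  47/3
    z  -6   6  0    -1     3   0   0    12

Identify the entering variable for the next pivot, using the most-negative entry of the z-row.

Negative z-row entries: p: -6, t: -1.
The most negative is -6 in column p, so p enters.

p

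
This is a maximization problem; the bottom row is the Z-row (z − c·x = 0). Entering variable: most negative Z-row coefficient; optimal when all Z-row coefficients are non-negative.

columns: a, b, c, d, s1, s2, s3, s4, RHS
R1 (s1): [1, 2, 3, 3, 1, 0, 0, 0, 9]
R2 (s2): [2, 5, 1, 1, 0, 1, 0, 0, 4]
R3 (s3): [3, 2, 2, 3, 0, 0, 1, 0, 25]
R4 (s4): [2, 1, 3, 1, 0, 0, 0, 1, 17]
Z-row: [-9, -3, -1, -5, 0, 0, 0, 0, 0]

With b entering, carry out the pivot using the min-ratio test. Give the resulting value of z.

12/5

Ratio test on column b — row 1: 9/2 = 9/2; row 2: 4/5 = 4/5; row 3: 25/2 = 25/2; row 4: 17/1 = 17. Minimum is 4/5 at row 2 (s2 leaves); pivot element 5.
Pivot on row 2; the Z-row RHS becomes 0 − (-3)·(4/5) = 12/5.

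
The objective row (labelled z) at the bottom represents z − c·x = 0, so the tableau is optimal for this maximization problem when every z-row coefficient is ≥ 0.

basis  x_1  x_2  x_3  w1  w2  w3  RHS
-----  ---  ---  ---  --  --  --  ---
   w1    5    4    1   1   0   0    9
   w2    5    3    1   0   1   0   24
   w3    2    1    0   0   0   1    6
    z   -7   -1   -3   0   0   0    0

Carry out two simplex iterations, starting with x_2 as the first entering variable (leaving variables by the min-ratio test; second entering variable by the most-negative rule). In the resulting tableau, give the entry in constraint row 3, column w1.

-2/5

Ratio test on column x_2 — row 1: 9/4 = 9/4; row 2: 24/3 = 8; row 3: 6/1 = 6. Minimum is 9/4 at row 1 (w1 leaves); pivot element 4.
Divide row 1 by 4; eliminate column x_2 from the other rows.
Second iteration: most negative z-row entry is -23/4 in column x_1, so x_1 enters.
Ratio test on column x_1 — row 1: (9/4)/(5/4) = 9/5; row 2: (69/4)/(5/4) = 69/5; row 3: (15/4)/(3/4) = 5. Minimum is 9/5 at row 1 (x_2 leaves); pivot element 5/4.
Divide row 1 by 5/4; eliminate column x_1 from the other rows.
After both pivots, the entry at constraint row 3, column w1 is -2/5.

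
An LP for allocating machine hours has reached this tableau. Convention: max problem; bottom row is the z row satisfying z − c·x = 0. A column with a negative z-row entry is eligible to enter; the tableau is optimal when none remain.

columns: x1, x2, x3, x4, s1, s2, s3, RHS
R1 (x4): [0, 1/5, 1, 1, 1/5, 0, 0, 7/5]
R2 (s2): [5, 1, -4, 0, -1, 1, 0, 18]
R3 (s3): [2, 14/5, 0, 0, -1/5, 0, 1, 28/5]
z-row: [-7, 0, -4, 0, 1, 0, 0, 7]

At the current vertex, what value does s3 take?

28/5

s3 is basic (row 3); its value is the RHS of that row, 28/5.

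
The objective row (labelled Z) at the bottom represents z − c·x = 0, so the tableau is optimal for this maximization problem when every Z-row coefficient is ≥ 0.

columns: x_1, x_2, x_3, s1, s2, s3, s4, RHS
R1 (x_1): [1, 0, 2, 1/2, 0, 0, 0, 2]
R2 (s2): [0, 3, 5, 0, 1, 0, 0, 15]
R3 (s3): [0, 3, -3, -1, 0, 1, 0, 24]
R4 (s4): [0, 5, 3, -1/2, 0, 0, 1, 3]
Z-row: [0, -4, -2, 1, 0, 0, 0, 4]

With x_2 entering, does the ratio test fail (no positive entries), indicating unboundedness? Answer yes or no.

no

Column x_2 has positive entries in row(s) 2, 3, 4, so the ratio test bounds it — not unbounded.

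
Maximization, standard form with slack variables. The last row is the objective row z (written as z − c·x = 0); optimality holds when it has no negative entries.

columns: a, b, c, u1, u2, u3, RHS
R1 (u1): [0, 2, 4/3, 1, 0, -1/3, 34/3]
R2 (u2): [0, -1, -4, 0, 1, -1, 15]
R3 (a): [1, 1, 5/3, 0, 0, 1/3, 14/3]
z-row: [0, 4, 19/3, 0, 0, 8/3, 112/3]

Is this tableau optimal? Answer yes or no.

yes

Every z-row coefficient is ≥ 0, so the tableau is optimal.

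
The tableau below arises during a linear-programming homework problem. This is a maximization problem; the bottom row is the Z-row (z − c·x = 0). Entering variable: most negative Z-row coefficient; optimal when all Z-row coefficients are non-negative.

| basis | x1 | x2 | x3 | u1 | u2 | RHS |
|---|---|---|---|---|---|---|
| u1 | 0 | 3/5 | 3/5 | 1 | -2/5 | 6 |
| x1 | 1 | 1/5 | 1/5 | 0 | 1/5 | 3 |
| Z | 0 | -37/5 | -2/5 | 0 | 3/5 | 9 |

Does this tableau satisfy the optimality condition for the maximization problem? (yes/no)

no

The Z-row has a negative entry -37/5 in column x2, so it is not optimal.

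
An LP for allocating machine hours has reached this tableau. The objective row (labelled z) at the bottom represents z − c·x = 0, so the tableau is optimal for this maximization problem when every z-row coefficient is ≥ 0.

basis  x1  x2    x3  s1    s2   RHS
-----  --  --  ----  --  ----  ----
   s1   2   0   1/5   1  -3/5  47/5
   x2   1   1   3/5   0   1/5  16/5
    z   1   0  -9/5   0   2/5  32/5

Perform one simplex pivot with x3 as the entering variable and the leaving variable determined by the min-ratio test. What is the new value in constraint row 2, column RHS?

Ratio test on column x3 — row 1: (47/5)/(1/5) = 47; row 2: (16/5)/(3/5) = 16/3. Minimum is 16/3 at row 2 (x2 leaves); pivot element 3/5.
Divide row 2 by 3/5; eliminate column x3 from the other rows.
In the new row 2, the RHS entry is the old entry divided by the pivot: (16/5)/(3/5) = 16/3.

16/3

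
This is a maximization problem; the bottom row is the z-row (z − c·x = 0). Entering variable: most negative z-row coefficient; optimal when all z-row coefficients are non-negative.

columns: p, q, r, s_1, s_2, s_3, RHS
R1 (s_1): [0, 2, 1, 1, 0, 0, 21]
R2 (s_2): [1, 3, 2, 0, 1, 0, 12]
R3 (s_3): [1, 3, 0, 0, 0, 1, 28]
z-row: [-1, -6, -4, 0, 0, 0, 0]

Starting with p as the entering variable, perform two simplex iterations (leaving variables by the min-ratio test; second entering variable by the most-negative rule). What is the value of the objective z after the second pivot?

24

Ratio test on column p — row 1: entry 0 ≤ 0; row 2: 12/1 = 12; row 3: 28/1 = 28. Minimum is 12 at row 2 (s_2 leaves); pivot element 1.
Pivot on row 2; the z-row RHS becomes 0 − (-1)·12 = 12.
Next entering variable (most negative z-row entry -3): q.
Ratio test on column q — row 1: 21/2 = 21/2; row 2: 12/3 = 4; row 3: entry 0 ≤ 0. Minimum is 4 at row 2 (p leaves); pivot element 3.
After the second pivot the z-row RHS is 12 − (-3)·4 = 24.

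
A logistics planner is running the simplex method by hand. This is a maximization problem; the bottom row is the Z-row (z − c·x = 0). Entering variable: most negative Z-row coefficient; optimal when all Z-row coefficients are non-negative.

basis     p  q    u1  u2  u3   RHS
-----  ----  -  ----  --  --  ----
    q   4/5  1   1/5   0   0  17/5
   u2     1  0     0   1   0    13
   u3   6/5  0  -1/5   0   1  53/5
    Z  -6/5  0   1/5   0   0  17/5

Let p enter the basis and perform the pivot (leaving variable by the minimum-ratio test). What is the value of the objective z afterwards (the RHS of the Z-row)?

17/2

Ratio test on column p — row 1: (17/5)/(4/5) = 17/4; row 2: 13/1 = 13; row 3: (53/5)/(6/5) = 53/6. Minimum is 17/4 at row 1 (q leaves); pivot element 4/5.
Pivot on row 1; the Z-row RHS becomes 17/5 − (-6/5)·(17/4) = 17/2.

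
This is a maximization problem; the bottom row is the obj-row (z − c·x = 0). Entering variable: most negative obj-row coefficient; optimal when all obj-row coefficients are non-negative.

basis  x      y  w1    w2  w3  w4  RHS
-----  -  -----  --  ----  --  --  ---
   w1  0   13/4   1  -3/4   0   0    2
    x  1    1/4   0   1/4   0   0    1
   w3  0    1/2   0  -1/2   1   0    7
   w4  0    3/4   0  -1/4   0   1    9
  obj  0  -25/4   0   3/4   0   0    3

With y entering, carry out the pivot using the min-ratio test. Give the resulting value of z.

Ratio test on column y — row 1: 2/(13/4) = 8/13; row 2: 1/(1/4) = 4; row 3: 7/(1/2) = 14; row 4: 9/(3/4) = 12. Minimum is 8/13 at row 1 (w1 leaves); pivot element 13/4.
Pivot on row 1; the obj-row RHS becomes 3 − (-25/4)·(8/13) = 89/13.

89/13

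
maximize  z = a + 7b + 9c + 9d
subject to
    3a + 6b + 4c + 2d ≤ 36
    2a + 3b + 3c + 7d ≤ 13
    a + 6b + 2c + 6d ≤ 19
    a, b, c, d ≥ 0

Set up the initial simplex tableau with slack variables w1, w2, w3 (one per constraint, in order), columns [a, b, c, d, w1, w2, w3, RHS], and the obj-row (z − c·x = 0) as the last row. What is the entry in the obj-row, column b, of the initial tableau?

The obj-row carries the negated objective coefficients: the b entry is -7.

-7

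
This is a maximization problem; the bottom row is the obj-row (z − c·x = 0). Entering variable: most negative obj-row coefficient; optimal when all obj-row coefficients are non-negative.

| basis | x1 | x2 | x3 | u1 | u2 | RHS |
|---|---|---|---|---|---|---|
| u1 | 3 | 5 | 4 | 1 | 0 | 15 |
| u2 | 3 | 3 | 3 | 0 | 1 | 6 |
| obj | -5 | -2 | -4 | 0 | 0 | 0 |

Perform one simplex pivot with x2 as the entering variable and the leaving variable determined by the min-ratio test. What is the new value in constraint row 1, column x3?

Ratio test on column x2 — row 1: 15/5 = 3; row 2: 6/3 = 2. Minimum is 2 at row 2 (u2 leaves); pivot element 3.
Divide row 2 by 3; eliminate column x2 from the other rows.
Row 1 update in column x3: 4 − 5·1 = -1.

-1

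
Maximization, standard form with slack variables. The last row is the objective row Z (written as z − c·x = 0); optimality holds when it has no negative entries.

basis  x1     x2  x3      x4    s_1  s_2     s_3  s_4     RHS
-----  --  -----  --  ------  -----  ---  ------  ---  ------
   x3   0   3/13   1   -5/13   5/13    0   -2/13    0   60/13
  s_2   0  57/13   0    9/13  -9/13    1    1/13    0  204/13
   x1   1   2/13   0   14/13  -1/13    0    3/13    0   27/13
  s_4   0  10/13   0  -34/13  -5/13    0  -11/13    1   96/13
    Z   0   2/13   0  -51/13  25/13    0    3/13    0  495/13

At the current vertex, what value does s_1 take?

s_1 is not in the basis, so in the current basic feasible solution s_1 = 0.

0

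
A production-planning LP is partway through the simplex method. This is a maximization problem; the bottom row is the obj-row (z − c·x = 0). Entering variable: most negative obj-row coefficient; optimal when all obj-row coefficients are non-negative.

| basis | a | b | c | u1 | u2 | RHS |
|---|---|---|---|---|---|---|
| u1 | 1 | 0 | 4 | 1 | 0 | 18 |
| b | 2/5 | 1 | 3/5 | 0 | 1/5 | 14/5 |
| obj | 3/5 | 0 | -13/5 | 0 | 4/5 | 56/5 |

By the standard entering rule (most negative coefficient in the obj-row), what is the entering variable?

Negative obj-row entries: c: -13/5.
The most negative is -13/5 in column c, so c enters.

c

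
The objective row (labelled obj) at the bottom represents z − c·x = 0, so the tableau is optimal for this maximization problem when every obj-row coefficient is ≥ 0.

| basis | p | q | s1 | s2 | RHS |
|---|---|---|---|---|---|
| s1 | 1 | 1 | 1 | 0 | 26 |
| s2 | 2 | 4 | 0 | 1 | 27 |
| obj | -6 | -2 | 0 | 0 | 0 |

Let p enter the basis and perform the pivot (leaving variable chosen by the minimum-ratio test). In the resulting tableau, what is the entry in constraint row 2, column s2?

1/2

Ratio test on column p — row 1: 26/1 = 26; row 2: 27/2 = 27/2. Minimum is 27/2 at row 2 (s2 leaves); pivot element 2.
Divide row 2 by 2; eliminate column p from the other rows.
In the new row 2, the s2 entry is the old entry divided by the pivot: 1/2 = 1/2.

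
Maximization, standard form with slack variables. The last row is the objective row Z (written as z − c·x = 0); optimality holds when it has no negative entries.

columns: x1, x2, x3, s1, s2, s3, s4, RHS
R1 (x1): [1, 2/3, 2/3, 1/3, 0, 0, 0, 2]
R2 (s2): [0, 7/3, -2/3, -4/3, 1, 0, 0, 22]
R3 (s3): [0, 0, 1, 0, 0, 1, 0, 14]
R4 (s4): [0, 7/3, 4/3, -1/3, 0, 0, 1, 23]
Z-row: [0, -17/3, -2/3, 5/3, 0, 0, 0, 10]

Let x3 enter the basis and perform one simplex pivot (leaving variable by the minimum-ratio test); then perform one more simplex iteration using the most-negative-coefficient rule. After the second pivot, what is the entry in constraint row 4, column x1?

-7/2

Ratio test on column x3 — row 1: 2/(2/3) = 3; row 2: entry -2/3 ≤ 0; row 3: 14/1 = 14; row 4: 23/(4/3) = 69/4. Minimum is 3 at row 1 (x1 leaves); pivot element 2/3.
Divide row 1 by 2/3; eliminate column x3 from the other rows.
Second iteration: most negative Z-row entry is -5 in column x2, so x2 enters.
Ratio test on column x2 — row 1: 3/1 = 3; row 2: 24/3 = 8; row 3: entry -1 ≤ 0; row 4: 19/1 = 19. Minimum is 3 at row 1 (x3 leaves); pivot element 1.
Divide row 1 by 1; eliminate column x2 from the other rows.
After both pivots, the entry at constraint row 4, column x1 is -7/2.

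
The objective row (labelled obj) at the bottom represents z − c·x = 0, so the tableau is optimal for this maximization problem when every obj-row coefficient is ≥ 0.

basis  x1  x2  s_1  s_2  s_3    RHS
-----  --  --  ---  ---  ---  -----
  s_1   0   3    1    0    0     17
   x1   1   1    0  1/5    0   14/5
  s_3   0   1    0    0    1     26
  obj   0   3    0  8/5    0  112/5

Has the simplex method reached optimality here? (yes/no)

yes

Every obj-row coefficient is ≥ 0, so the tableau is optimal.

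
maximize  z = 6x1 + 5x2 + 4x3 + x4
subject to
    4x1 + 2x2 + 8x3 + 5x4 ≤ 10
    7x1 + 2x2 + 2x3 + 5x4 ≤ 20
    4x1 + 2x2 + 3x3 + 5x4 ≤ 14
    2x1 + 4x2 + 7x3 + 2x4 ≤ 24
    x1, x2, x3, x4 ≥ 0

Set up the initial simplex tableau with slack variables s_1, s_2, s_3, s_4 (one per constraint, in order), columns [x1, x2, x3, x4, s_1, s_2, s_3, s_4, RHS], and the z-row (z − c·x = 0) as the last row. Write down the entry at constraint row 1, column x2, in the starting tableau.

Constraint 1 has coefficient 2 on x2.

2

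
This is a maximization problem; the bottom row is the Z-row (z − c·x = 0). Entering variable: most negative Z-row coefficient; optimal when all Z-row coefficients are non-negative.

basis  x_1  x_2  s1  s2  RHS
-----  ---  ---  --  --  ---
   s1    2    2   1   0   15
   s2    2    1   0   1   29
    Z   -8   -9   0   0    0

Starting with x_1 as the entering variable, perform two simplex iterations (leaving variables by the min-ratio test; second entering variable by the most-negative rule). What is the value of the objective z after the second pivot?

135/2

Ratio test on column x_1 — row 1: 15/2 = 15/2; row 2: 29/2 = 29/2. Minimum is 15/2 at row 1 (s1 leaves); pivot element 2.
Pivot on row 1; the Z-row RHS becomes 0 − (-8)·(15/2) = 60.
Next entering variable (most negative Z-row entry -1): x_2.
Ratio test on column x_2 — row 1: (15/2)/1 = 15/2; row 2: entry -1 ≤ 0. Minimum is 15/2 at row 1 (x_1 leaves); pivot element 1.
After the second pivot the Z-row RHS is 60 − (-1)·(15/2) = 135/2.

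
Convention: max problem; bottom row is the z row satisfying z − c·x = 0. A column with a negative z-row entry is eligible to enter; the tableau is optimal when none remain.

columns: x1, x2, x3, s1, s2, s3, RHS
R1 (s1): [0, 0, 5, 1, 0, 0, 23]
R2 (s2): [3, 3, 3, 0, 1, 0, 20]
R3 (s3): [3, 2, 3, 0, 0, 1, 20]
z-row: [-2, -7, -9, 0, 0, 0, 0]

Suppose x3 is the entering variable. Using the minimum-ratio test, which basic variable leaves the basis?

Column x3 entries and ratios — s1: 23/5 = 23/5; s2: 20/3 = 20/3; s3: 20/3 = 20/3.
Smallest ratio is 23/5 in the row of s1, so s1 leaves.

s1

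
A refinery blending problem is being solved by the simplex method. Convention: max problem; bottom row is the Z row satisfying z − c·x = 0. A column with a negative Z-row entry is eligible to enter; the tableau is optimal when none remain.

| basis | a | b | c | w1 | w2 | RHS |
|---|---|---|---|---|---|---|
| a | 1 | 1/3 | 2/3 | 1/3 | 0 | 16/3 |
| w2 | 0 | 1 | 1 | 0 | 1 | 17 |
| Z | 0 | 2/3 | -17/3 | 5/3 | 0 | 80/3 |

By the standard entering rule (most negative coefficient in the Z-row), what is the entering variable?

c

Negative Z-row entries: c: -17/3.
The most negative is -17/3 in column c, so c enters.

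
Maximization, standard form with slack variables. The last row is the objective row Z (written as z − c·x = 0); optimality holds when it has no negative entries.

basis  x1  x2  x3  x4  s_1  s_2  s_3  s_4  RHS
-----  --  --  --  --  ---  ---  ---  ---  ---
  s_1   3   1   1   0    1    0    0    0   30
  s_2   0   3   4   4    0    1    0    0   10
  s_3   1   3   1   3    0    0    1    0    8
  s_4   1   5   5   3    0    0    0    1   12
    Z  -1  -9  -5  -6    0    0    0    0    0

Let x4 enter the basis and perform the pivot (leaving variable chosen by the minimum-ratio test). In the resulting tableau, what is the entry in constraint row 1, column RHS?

30

Ratio test on column x4 — row 1: entry 0 ≤ 0; row 2: 10/4 = 5/2; row 3: 8/3 = 8/3; row 4: 12/3 = 4. Minimum is 5/2 at row 2 (s_2 leaves); pivot element 4.
Divide row 2 by 4; eliminate column x4 from the other rows.
Row 1 update in column RHS: 30 − 0·(5/2) = 30.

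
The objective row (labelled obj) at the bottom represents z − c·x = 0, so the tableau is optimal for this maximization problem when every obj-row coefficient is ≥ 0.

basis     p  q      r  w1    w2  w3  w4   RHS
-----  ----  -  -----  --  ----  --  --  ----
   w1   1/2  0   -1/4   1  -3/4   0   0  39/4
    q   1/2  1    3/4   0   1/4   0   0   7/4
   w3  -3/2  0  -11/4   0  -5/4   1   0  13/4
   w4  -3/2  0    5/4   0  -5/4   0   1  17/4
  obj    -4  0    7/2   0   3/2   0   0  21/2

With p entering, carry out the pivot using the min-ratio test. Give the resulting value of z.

Ratio test on column p — row 1: (39/4)/(1/2) = 39/2; row 2: (7/4)/(1/2) = 7/2; row 3: entry -3/2 ≤ 0; row 4: entry -3/2 ≤ 0. Minimum is 7/2 at row 2 (q leaves); pivot element 1/2.
Pivot on row 2; the obj-row RHS becomes 21/2 − (-4)·(7/2) = 49/2.

49/2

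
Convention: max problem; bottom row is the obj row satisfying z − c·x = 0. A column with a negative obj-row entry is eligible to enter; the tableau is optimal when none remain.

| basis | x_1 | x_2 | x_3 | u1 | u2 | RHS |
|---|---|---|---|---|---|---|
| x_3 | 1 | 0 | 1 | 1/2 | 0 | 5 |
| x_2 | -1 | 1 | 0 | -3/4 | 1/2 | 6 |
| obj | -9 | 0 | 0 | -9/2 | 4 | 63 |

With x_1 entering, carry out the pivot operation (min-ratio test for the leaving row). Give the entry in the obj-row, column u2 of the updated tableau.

4

Ratio test on column x_1 — row 1: 5/1 = 5; row 2: entry -1 ≤ 0. Minimum is 5 at row 1 (x_3 leaves); pivot element 1.
Divide row 1 by 1; eliminate column x_1 from the other rows.
obj-row update in column u2: 4 − (-9)·0 = 4.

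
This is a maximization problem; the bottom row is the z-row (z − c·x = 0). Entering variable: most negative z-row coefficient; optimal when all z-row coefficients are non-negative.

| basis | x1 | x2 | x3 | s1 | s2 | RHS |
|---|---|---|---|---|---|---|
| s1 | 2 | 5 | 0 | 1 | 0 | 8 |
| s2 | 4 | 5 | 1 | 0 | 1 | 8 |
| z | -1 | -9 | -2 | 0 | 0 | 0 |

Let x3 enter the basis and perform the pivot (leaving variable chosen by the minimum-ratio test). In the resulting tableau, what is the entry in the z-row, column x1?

Ratio test on column x3 — row 1: entry 0 ≤ 0; row 2: 8/1 = 8. Minimum is 8 at row 2 (s2 leaves); pivot element 1.
Divide row 2 by 1; eliminate column x3 from the other rows.
z-row update in column x1: -1 − (-2)·4 = 7.

7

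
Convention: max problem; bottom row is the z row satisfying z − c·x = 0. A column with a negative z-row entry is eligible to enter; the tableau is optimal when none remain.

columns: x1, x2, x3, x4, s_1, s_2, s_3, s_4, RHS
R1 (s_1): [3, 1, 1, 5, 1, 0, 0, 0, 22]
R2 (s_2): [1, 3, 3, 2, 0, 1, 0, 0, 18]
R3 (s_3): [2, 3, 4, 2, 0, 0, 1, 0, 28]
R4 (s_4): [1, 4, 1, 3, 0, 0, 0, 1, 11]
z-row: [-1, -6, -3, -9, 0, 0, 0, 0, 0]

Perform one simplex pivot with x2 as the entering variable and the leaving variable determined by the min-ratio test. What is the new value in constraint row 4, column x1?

Ratio test on column x2 — row 1: 22/1 = 22; row 2: 18/3 = 6; row 3: 28/3 = 28/3; row 4: 11/4 = 11/4. Minimum is 11/4 at row 4 (s_4 leaves); pivot element 4.
Divide row 4 by 4; eliminate column x2 from the other rows.
In the new row 4, the x1 entry is the old entry divided by the pivot: 1/4 = 1/4.

1/4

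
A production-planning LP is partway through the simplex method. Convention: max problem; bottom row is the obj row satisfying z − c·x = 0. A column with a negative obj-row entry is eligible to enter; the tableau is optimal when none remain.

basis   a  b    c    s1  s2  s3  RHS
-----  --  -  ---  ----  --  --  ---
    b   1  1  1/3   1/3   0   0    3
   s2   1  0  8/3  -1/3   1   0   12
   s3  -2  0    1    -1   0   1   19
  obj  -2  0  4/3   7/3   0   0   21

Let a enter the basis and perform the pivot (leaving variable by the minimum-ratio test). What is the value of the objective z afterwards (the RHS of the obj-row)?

Ratio test on column a — row 1: 3/1 = 3; row 2: 12/1 = 12; row 3: entry -2 ≤ 0. Minimum is 3 at row 1 (b leaves); pivot element 1.
Pivot on row 1; the obj-row RHS becomes 21 − (-2)·3 = 27.

27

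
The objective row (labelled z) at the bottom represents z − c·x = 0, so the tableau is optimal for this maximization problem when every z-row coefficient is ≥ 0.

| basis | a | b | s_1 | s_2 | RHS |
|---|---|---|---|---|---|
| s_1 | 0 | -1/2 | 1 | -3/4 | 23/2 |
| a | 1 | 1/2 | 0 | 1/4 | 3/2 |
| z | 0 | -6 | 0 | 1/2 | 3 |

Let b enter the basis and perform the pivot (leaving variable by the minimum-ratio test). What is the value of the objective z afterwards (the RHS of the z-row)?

Ratio test on column b — row 1: entry -1/2 ≤ 0; row 2: (3/2)/(1/2) = 3. Minimum is 3 at row 2 (a leaves); pivot element 1/2.
Pivot on row 2; the z-row RHS becomes 3 − (-6)·3 = 21.

21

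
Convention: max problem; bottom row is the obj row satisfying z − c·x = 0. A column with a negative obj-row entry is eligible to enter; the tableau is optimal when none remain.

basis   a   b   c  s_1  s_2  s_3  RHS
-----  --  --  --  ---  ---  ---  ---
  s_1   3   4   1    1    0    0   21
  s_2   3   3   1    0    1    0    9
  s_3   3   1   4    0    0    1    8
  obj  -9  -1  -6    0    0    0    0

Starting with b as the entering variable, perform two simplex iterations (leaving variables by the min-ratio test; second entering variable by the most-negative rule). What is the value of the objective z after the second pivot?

23

Ratio test on column b — row 1: 21/4 = 21/4; row 2: 9/3 = 3; row 3: 8/1 = 8. Minimum is 3 at row 2 (s_2 leaves); pivot element 3.
Pivot on row 2; the obj-row RHS becomes 0 − (-1)·3 = 3.
Next entering variable (most negative obj-row entry -8): a.
Ratio test on column a — row 1: entry -1 ≤ 0; row 2: 3/1 = 3; row 3: 5/2 = 5/2. Minimum is 5/2 at row 3 (s_3 leaves); pivot element 2.
After the second pivot the obj-row RHS is 3 − (-8)·(5/2) = 23.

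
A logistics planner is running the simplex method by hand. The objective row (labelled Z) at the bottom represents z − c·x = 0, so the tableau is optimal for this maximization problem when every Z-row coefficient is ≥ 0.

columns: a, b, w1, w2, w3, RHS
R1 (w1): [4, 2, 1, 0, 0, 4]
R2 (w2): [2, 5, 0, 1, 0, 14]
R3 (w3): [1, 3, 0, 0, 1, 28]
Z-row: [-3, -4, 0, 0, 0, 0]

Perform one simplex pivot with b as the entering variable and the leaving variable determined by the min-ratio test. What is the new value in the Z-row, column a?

5

Ratio test on column b — row 1: 4/2 = 2; row 2: 14/5 = 14/5; row 3: 28/3 = 28/3. Minimum is 2 at row 1 (w1 leaves); pivot element 2.
Divide row 1 by 2; eliminate column b from the other rows.
Z-row update in column a: -3 − (-4)·2 = 5.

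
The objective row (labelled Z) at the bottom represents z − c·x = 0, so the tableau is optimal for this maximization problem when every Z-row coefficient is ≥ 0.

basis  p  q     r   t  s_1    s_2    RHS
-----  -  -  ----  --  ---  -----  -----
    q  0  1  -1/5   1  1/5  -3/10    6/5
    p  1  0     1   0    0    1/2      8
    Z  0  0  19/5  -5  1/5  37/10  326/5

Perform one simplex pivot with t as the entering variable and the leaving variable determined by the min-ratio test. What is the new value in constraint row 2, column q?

0

Ratio test on column t — row 1: (6/5)/1 = 6/5; row 2: entry 0 ≤ 0. Minimum is 6/5 at row 1 (q leaves); pivot element 1.
Divide row 1 by 1; eliminate column t from the other rows.
Row 2 update in column q: 0 − 0·1 = 0.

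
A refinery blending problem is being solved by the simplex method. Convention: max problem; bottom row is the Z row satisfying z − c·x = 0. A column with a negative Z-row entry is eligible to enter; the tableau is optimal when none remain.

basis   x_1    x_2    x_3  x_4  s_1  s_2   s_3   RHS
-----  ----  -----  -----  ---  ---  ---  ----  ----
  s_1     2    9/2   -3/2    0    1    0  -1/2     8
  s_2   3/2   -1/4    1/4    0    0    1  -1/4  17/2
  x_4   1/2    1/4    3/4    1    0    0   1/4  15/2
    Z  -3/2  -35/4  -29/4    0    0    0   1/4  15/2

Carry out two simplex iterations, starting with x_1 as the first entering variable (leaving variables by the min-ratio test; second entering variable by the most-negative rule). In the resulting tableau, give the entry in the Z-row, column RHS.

Ratio test on column x_1 — row 1: 8/2 = 4; row 2: (17/2)/(3/2) = 17/3; row 3: (15/2)/(1/2) = 15. Minimum is 4 at row 1 (s_1 leaves); pivot element 2.
Divide row 1 by 2; eliminate column x_1 from the other rows.
Second iteration: most negative Z-row entry is -67/8 in column x_3, so x_3 enters.
Ratio test on column x_3 — row 1: entry -3/4 ≤ 0; row 2: (5/2)/(11/8) = 20/11; row 3: (11/2)/(9/8) = 44/9. Minimum is 20/11 at row 2 (s_2 leaves); pivot element 11/8.
Divide row 2 by 11/8; eliminate column x_3 from the other rows.
After both pivots, the entry at the Z-row, column RHS is 316/11.

316/11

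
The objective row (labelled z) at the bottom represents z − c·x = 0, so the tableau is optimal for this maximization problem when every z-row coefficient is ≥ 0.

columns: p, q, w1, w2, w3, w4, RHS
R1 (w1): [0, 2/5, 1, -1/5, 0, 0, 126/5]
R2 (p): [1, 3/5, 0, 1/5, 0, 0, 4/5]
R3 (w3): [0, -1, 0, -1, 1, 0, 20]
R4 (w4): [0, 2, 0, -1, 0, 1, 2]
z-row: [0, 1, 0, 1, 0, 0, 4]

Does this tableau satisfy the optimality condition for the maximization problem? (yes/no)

Every z-row coefficient is ≥ 0, so the tableau is optimal.

yes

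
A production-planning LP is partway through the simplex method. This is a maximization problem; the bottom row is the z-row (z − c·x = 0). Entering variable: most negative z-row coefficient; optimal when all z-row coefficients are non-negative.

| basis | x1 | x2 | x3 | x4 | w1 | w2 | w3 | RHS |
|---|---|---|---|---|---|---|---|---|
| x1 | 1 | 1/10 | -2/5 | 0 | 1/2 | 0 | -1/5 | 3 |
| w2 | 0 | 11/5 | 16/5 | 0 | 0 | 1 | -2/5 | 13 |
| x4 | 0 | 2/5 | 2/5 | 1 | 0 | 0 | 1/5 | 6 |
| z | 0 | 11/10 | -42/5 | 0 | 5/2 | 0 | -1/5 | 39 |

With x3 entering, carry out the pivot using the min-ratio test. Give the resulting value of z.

585/8

Ratio test on column x3 — row 1: entry -2/5 ≤ 0; row 2: 13/(16/5) = 65/16; row 3: 6/(2/5) = 15. Minimum is 65/16 at row 2 (w2 leaves); pivot element 16/5.
Pivot on row 2; the z-row RHS becomes 39 − (-42/5)·(65/16) = 585/8.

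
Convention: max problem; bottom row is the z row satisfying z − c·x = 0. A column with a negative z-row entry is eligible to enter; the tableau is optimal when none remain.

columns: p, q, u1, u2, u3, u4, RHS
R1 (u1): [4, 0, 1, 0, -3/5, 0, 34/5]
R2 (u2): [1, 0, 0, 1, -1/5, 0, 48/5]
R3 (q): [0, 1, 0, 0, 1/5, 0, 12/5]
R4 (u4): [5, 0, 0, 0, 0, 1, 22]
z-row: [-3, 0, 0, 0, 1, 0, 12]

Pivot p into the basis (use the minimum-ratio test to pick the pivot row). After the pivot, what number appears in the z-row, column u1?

3/4

Ratio test on column p — row 1: (34/5)/4 = 17/10; row 2: (48/5)/1 = 48/5; row 3: entry 0 ≤ 0; row 4: 22/5 = 22/5. Minimum is 17/10 at row 1 (u1 leaves); pivot element 4.
Divide row 1 by 4; eliminate column p from the other rows.
z-row update in column u1: 0 − (-3)·(1/4) = 3/4.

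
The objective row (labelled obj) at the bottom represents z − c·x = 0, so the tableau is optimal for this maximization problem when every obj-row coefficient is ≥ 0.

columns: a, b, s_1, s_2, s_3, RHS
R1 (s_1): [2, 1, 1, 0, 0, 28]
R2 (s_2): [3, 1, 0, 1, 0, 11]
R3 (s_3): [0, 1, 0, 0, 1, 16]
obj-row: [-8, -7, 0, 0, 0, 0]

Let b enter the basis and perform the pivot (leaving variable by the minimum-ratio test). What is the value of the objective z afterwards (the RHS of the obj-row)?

77

Ratio test on column b — row 1: 28/1 = 28; row 2: 11/1 = 11; row 3: 16/1 = 16. Minimum is 11 at row 2 (s_2 leaves); pivot element 1.
Pivot on row 2; the obj-row RHS becomes 0 − (-7)·11 = 77.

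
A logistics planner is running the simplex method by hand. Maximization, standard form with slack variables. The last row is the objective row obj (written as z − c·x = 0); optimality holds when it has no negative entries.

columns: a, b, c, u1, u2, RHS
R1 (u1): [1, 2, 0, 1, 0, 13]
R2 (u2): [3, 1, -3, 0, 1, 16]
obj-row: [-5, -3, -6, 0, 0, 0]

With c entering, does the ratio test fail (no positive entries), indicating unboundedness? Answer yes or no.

Every constraint-row entry in column c is ≤ 0, so increasing c is unbounded.

yes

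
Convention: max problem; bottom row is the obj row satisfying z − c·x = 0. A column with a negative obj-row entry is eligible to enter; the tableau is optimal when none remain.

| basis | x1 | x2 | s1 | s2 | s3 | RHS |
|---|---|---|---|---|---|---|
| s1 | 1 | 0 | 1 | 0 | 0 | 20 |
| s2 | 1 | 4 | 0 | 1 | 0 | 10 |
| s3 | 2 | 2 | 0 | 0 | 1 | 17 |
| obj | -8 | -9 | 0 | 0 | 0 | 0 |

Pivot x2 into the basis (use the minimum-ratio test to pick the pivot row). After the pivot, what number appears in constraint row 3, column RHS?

12

Ratio test on column x2 — row 1: entry 0 ≤ 0; row 2: 10/4 = 5/2; row 3: 17/2 = 17/2. Minimum is 5/2 at row 2 (s2 leaves); pivot element 4.
Divide row 2 by 4; eliminate column x2 from the other rows.
Row 3 update in column RHS: 17 − 2·(5/2) = 12.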